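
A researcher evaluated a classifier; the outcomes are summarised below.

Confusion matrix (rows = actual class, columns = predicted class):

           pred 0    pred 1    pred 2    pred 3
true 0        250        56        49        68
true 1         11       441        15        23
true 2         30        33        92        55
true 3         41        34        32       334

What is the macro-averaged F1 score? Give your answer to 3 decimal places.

Per-class F1 score (2·TP/(2·TP+FP+FN)):
  0: TP=250, FP=11+30+41=82, FN=56+49+68=173 → 500/755 = 0.6623
  1: TP=441, FP=56+33+34=123, FN=11+15+23=49 → 882/1054 = 0.8368
  2: TP=92, FP=49+15+32=96, FN=30+33+55=118 → 184/398 = 0.4623
  3: TP=334, FP=68+23+55=146, FN=41+34+32=107 → 668/921 = 0.7253
Macro-F1 score = mean = (0.6623 + 0.8368 + 0.4623 + 0.7253) / 4 = 0.672

0.672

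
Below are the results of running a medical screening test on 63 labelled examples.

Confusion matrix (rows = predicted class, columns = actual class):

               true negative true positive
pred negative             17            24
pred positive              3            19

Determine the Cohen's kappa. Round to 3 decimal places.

Observed agreement pₒ = trace/N = 36/63 = 0.5714
Expected agreement pₑ = Σ (rowᵢ·colᵢ)/N² = (20·41 + 43·22)/63² = 0.4449
κ = (pₒ − pₑ)/(1 − pₑ) = (0.5714 − 0.4449)/(1 − 0.4449) = 0.228

0.228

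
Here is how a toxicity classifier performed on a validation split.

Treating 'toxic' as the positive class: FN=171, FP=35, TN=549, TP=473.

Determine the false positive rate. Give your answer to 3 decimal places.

FPR = FP/(FP+TN) = 35/(35+549) = 0.060

0.060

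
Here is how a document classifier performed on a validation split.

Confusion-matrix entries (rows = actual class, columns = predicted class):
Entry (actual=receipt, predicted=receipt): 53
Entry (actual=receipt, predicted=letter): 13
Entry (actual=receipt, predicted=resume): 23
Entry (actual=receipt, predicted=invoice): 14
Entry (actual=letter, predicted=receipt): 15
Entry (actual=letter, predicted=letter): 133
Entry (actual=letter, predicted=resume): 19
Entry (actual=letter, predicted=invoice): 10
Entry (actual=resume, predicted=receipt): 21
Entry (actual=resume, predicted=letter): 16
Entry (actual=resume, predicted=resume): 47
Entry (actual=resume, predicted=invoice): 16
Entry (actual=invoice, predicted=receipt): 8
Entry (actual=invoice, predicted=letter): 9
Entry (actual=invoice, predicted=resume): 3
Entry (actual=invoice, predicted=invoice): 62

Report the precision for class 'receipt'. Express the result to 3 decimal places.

0.546

Treat 'receipt' as positive and all other classes as negative.
precision = TP/(TP+FP).
receipt: TP=53, FP=15+21+8=44 → 53/97 = 0.5464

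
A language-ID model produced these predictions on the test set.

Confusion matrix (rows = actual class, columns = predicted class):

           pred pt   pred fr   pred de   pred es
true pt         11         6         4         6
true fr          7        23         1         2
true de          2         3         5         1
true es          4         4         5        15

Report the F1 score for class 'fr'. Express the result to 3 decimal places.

Take TP from the diagonal, FP from the rest of the 'fr' prediction marginal, FN from the rest of the 'fr' actual marginal.
F1 score = 2·TP/(2·TP+FP+FN).
fr: TP=23, FP=6+3+4=13, FN=7+1+2=10 → 46/69 = 0.6667

0.667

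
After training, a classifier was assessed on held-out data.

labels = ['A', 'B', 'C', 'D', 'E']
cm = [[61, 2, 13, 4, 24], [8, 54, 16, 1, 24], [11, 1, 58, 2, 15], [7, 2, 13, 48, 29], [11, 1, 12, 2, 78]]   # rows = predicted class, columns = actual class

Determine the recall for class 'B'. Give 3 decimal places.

recall = TP/(TP+FN).
B: TP=54, FN=2+1+2+1=6 → 54/60 = 0.9000

0.900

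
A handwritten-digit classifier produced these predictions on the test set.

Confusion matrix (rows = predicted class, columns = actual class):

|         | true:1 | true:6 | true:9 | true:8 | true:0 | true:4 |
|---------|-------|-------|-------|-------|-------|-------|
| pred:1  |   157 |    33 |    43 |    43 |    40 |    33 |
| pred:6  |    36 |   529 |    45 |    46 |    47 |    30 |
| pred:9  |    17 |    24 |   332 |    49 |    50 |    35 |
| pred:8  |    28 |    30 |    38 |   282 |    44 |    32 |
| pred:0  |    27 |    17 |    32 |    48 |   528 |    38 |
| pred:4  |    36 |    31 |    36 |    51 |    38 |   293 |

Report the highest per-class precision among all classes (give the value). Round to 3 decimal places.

0.765

Per-class precision (TP/(TP+FP)):
  1: TP=157, FP=33+43+43+40+33=192 → 157/349 = 0.4499
  6: TP=529, FP=36+45+46+47+30=204 → 529/733 = 0.7217
  9: TP=332, FP=17+24+49+50+35=175 → 332/507 = 0.6548
  8: TP=282, FP=28+30+38+44+32=172 → 282/454 = 0.6211
  0: TP=528, FP=27+17+32+48+38=162 → 528/690 = 0.7652
  4: TP=293, FP=36+31+36+51+38=192 → 293/485 = 0.6041
Highest is class '0' with precision = 0.765.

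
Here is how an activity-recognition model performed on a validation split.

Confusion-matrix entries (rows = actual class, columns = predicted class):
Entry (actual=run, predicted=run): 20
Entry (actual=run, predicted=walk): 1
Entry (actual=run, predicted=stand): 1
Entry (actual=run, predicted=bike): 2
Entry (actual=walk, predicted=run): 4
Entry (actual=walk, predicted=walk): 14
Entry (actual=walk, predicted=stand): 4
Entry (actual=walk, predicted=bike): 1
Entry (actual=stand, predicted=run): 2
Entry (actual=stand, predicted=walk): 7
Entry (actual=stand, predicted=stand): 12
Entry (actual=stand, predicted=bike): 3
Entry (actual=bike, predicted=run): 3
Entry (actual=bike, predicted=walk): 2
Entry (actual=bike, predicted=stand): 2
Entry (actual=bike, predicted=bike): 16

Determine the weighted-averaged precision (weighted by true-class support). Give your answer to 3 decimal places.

0.658

Per-class precision (TP/(TP+FP)):
  run: TP=20, FP=4+2+3=9 → 20/29 = 0.6897
  walk: TP=14, FP=1+7+2=10 → 14/24 = 0.5833
  stand: TP=12, FP=1+4+2=7 → 12/19 = 0.6316
  bike: TP=16, FP=2+1+3=6 → 16/22 = 0.7273
Weighted-precision = Σ (supportᵢ/N)·precisionᵢ with N=94: (24/94)·0.6897 + (23/94)·0.5833 + (24/94)·0.6316 + (23/94)·0.7273 = 0.658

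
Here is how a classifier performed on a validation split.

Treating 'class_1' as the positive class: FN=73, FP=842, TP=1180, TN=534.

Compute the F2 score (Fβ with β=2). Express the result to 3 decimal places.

0.839

Fβ = (1+β²)·TP / ((1+β²)·TP + β²·FN + FP), with β²=4
= 5·1180 / (5·1180 + 4·73 + 842) = 0.839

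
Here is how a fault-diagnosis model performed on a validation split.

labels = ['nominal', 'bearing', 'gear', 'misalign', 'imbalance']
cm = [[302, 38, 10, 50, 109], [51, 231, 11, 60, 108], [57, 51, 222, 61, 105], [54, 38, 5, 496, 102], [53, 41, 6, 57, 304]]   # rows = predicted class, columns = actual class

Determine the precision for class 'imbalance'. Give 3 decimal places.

Treat 'imbalance' as positive and all other classes as negative.
precision = TP/(TP+FP).
imbalance: TP=304, FP=53+41+6+57=157 → 304/461 = 0.6594

0.659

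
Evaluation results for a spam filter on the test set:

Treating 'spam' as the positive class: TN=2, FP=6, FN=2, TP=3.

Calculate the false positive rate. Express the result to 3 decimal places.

0.750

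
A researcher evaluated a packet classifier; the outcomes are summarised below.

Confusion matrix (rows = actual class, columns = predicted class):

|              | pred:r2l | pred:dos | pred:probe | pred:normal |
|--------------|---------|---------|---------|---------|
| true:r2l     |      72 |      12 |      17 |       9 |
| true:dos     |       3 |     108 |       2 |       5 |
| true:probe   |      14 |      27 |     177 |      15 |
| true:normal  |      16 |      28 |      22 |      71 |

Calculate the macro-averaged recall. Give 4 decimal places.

Per-class recall (TP/(TP+FN)):
  r2l: TP=72, FN=12+17+9=38 → 72/110 = 0.65455
  dos: TP=108, FN=3+2+5=10 → 108/118 = 0.91525
  probe: TP=177, FN=14+27+15=56 → 177/233 = 0.75966
  normal: TP=71, FN=16+28+22=66 → 71/137 = 0.51825
Macro-recall = mean = (0.65455 + 0.91525 + 0.75966 + 0.51825) / 4 = 0.7119

0.7119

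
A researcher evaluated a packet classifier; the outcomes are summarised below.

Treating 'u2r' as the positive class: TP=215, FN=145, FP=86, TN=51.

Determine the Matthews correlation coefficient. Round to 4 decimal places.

-0.0279

MCC = (TP·TN − FP·FN) / √((TP+FP)(TP+FN)(TN+FP)(TN+FN))
Numerator = 215·51 − 86·145 = -1505
Denominator = √(301·360·137·196) = √2909682720 = 53941.4750
MCC = -1505 / 53941.4750 = -0.0279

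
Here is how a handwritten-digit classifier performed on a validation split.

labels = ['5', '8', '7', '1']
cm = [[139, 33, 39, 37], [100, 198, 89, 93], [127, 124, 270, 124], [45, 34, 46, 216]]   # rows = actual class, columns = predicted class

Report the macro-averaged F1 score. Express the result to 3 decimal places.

Per-class F1 score (2·TP/(2·TP+FP+FN)):
  5: TP=139, FP=100+127+45=272, FN=33+39+37=109 → 278/659 = 0.4219
  8: TP=198, FP=33+124+34=191, FN=100+89+93=282 → 396/869 = 0.4557
  7: TP=270, FP=39+89+46=174, FN=127+124+124=375 → 540/1089 = 0.4959
  1: TP=216, FP=37+93+124=254, FN=45+34+46=125 → 432/811 = 0.5327
Macro-F1 score = mean = (0.4219 + 0.4557 + 0.4959 + 0.5327) / 4 = 0.477

0.477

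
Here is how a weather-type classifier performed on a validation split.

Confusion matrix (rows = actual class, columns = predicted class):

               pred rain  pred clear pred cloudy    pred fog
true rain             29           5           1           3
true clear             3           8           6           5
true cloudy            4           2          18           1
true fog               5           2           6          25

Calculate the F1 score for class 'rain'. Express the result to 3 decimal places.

0.734

One-vs-rest for 'rain': TP = diagonal; FP = other classes predicted 'rain'; FN = 'rain' predicted as other.
F1 score = 2·TP/(2·TP+FP+FN).
rain: TP=29, FP=3+4+5=12, FN=5+1+3=9 → 58/79 = 0.7342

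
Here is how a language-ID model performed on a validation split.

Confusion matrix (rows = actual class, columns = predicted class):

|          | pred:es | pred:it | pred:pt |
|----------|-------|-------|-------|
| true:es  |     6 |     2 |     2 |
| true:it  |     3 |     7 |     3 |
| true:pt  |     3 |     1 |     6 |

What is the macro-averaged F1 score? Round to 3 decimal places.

0.575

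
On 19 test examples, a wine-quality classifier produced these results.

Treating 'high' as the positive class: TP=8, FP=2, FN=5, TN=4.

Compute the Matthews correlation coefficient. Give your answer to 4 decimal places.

0.2626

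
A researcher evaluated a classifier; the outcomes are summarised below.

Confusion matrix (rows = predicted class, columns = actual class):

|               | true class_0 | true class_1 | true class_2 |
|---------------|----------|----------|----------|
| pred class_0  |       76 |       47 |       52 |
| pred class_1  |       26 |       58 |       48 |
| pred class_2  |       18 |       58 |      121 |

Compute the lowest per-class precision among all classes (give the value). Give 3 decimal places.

Per-class precision (TP/(TP+FP)):
  class_0: TP=76, FP=47+52=99 → 76/175 = 0.4343
  class_1: TP=58, FP=26+48=74 → 58/132 = 0.4394
  class_2: TP=121, FP=18+58=76 → 121/197 = 0.6142
Lowest is class 'class_0' with precision = 0.434.

0.434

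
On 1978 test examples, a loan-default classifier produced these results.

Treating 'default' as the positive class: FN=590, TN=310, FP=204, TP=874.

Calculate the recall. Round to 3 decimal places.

0.597

Recall = TP/(TP+FN) = 874/(874+590) = 874/1464 = 0.597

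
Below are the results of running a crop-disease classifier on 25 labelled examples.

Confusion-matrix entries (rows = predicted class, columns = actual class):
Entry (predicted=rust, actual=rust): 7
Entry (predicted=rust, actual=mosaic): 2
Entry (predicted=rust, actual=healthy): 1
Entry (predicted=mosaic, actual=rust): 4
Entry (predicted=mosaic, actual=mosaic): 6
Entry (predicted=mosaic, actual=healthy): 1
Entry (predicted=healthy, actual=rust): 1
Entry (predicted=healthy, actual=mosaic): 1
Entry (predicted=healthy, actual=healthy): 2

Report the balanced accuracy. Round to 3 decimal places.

0.583

Balanced accuracy = mean of per-class recall.
  rust: recall = 7/12 = 0.5833
  mosaic: recall = 6/9 = 0.6667
  healthy: recall = 2/4 = 0.5000
Mean = (0.5833 + 0.6667 + 0.5000) / 3 = 0.583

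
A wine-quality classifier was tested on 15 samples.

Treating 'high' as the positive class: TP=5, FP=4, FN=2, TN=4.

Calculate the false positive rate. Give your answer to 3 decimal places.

0.500

FPR = FP/(FP+TN) = 4/(4+4) = 0.500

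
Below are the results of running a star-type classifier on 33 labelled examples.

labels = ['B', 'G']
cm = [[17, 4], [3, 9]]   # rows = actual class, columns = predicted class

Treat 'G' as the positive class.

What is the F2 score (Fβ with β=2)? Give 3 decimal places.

Fβ = (1+β²)·TP / ((1+β²)·TP + β²·FN + FP), with β²=4
= 5·9 / (5·9 + 4·3 + 4) = 0.738

0.738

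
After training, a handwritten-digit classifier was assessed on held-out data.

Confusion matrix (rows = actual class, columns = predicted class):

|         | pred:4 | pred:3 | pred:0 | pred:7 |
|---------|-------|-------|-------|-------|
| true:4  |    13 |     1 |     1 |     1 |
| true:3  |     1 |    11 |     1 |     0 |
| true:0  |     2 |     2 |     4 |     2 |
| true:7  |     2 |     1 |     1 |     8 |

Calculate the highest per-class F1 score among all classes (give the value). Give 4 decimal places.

0.7857

Per-class F1 score (2·TP/(2·TP+FP+FN)):
  4: TP=13, FP=1+2+2=5, FN=1+1+1=3 → 26/34 = 0.76471
  3: TP=11, FP=1+2+1=4, FN=1+1+0=2 → 22/28 = 0.78571
  0: TP=4, FP=1+1+1=3, FN=2+2+2=6 → 8/17 = 0.47059
  7: TP=8, FP=1+0+2=3, FN=2+1+1=4 → 16/23 = 0.69565
Highest is class '3' with F1 score = 0.7857.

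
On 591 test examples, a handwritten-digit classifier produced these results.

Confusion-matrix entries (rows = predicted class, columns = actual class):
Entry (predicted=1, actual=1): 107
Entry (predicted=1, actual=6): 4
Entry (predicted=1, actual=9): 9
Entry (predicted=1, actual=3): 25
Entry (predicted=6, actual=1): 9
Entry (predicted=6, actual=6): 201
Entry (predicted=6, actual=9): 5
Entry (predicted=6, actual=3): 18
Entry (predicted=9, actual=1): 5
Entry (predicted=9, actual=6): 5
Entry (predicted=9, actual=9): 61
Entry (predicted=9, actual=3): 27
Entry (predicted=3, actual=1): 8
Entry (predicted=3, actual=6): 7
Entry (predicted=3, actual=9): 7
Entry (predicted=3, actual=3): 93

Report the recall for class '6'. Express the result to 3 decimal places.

0.926

Treat '6' as positive and all other classes as negative.
recall = TP/(TP+FN).
6: TP=201, FN=4+5+7=16 → 201/217 = 0.9263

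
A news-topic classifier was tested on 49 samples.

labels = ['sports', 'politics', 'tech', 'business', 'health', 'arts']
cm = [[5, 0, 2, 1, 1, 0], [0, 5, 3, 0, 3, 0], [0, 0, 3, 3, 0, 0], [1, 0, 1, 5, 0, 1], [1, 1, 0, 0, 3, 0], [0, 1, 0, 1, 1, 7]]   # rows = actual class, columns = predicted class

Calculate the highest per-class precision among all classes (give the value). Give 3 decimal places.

0.875

Per-class precision (TP/(TP+FP)):
  sports: TP=5, FP=0+0+1+1+0=2 → 5/7 = 0.7143
  politics: TP=5, FP=0+0+0+1+1=2 → 5/7 = 0.7143
  tech: TP=3, FP=2+3+1+0+0=6 → 3/9 = 0.3333
  business: TP=5, FP=1+0+3+0+1=5 → 5/10 = 0.5000
  health: TP=3, FP=1+3+0+0+1=5 → 3/8 = 0.3750
  arts: TP=7, FP=0+0+0+1+0=1 → 7/8 = 0.8750
Highest is class 'arts' with precision = 0.875.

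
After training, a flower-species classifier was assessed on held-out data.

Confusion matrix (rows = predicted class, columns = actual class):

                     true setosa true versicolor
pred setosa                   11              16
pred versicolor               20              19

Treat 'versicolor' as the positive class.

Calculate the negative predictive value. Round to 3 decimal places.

NPV = TN/(TN+FN) = 11/(11+16) = 0.407

0.407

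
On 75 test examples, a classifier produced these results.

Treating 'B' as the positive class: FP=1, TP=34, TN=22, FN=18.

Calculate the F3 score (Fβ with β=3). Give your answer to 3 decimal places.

0.676

Fβ = (1+β²)·TP / ((1+β²)·TP + β²·FN + FP), with β²=9
= 10·34 / (10·34 + 9·18 + 1) = 0.676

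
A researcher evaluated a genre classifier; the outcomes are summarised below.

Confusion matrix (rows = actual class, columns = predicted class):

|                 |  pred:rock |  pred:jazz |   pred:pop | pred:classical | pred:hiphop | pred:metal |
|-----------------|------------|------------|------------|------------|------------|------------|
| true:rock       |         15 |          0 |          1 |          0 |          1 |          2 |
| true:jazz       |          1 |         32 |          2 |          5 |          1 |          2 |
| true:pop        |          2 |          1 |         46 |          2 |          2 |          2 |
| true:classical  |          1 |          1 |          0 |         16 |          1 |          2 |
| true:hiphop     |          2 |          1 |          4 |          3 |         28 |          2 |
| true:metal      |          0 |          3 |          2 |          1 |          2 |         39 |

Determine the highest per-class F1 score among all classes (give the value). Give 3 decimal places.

0.836

Per-class F1 score (2·TP/(2·TP+FP+FN)):
  rock: TP=15, FP=1+2+1+2+0=6, FN=0+1+0+1+2=4 → 30/40 = 0.7500
  jazz: TP=32, FP=0+1+1+1+3=6, FN=1+2+5+1+2=11 → 64/81 = 0.7901
  pop: TP=46, FP=1+2+0+4+2=9, FN=2+1+2+2+2=9 → 92/110 = 0.8364
  classical: TP=16, FP=0+5+2+3+1=11, FN=1+1+0+1+2=5 → 32/48 = 0.6667
  hiphop: TP=28, FP=1+1+2+1+2=7, FN=2+1+4+3+2=12 → 56/75 = 0.7467
  metal: TP=39, FP=2+2+2+2+2=10, FN=0+3+2+1+2=8 → 78/96 = 0.8125
Highest is class 'pop' with F1 score = 0.836.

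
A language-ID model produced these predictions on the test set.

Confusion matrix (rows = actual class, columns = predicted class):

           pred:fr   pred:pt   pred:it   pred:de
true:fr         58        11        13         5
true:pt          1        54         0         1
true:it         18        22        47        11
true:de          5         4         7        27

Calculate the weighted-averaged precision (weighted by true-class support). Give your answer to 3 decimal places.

0.669

Per-class precision (TP/(TP+FP)):
  fr: TP=58, FP=1+18+5=24 → 58/82 = 0.7073
  pt: TP=54, FP=11+22+4=37 → 54/91 = 0.5934
  it: TP=47, FP=13+0+7=20 → 47/67 = 0.7015
  de: TP=27, FP=5+1+11=17 → 27/44 = 0.6136
Weighted-precision = Σ (supportᵢ/N)·precisionᵢ with N=284: (87/284)·0.7073 + (56/284)·0.5934 + (98/284)·0.7015 + (43/284)·0.6136 = 0.669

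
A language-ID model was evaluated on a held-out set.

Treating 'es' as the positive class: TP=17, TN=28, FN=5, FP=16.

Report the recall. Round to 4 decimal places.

Recall = TP/(TP+FN) = 17/(17+5) = 17/22 = 0.7727

0.7727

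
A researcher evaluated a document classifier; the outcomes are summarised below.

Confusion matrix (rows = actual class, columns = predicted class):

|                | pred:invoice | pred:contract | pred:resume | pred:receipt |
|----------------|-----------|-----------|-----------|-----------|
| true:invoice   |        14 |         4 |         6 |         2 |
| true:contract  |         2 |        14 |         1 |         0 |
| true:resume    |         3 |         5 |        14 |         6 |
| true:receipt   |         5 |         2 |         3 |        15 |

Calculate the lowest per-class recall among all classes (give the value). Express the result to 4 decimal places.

0.5000

Per-class recall (TP/(TP+FN)):
  invoice: TP=14, FN=4+6+2=12 → 14/26 = 0.53846
  contract: TP=14, FN=2+1+0=3 → 14/17 = 0.82353
  resume: TP=14, FN=3+5+6=14 → 14/28 = 0.50000
  receipt: TP=15, FN=5+2+3=10 → 15/25 = 0.60000
Lowest is class 'resume' with recall = 0.5000.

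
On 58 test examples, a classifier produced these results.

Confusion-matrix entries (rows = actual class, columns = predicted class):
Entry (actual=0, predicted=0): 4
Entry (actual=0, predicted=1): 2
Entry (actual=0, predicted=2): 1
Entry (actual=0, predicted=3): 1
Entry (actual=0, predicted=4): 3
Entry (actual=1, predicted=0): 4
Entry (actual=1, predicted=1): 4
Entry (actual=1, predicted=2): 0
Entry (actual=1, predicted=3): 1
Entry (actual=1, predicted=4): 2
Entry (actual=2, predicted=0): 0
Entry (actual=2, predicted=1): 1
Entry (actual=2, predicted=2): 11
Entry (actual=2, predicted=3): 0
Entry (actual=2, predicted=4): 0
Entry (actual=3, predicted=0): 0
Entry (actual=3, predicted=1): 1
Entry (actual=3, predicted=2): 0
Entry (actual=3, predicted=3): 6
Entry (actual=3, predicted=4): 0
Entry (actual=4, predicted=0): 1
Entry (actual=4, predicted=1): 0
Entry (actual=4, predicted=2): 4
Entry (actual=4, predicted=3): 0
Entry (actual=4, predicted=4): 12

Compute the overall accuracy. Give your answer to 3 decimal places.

0.638

Accuracy = trace / total = (4+4+11+6+12=37) / 58 = 37/58 = 0.638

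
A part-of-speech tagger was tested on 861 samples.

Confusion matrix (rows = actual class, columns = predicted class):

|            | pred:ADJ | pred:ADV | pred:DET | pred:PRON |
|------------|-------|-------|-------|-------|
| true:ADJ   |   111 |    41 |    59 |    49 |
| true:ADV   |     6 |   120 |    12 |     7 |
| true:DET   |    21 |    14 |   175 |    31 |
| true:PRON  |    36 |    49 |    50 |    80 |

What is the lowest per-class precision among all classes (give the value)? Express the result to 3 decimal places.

0.479

Per-class precision (TP/(TP+FP)):
  ADJ: TP=111, FP=6+21+36=63 → 111/174 = 0.6379
  ADV: TP=120, FP=41+14+49=104 → 120/224 = 0.5357
  DET: TP=175, FP=59+12+50=121 → 175/296 = 0.5912
  PRON: TP=80, FP=49+7+31=87 → 80/167 = 0.4790
Lowest is class 'PRON' with precision = 0.479.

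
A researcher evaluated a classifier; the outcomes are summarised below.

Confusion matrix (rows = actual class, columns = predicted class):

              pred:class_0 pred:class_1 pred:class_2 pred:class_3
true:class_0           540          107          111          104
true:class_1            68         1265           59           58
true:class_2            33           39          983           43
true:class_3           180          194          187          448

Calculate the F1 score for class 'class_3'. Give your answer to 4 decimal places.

0.5391

One-vs-rest for 'class_3': TP = diagonal; FP = other classes predicted 'class_3'; FN = 'class_3' predicted as other.
F1 score = 2·TP/(2·TP+FP+FN).
class_3: TP=448, FP=104+58+43=205, FN=180+194+187=561 → 896/1662 = 0.53911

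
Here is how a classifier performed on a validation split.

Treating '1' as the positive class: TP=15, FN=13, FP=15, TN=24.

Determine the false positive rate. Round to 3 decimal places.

FPR = FP/(FP+TN) = 15/(15+24) = 0.385

0.385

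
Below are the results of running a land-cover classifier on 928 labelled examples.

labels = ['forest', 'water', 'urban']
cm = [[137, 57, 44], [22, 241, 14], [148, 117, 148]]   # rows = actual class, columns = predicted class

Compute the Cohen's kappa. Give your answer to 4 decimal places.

Observed agreement pₒ = trace/N = 526/928 = 0.56681
Expected agreement pₑ = Σ (rowᵢ·colᵢ)/N² = (238·307 + 277·415 + 413·206)/928² = 0.31712
κ = (pₒ − pₑ)/(1 − pₑ) = (0.56681 − 0.31712)/(1 − 0.31712) = 0.3656

0.3656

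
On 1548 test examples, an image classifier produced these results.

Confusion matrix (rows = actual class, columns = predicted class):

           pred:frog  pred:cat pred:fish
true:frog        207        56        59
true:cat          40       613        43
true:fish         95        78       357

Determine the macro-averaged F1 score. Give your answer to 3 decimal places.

Per-class F1 score (2·TP/(2·TP+FP+FN)):
  frog: TP=207, FP=40+95=135, FN=56+59=115 → 414/664 = 0.6235
  cat: TP=613, FP=56+78=134, FN=40+43=83 → 1226/1443 = 0.8496
  fish: TP=357, FP=59+43=102, FN=95+78=173 → 714/989 = 0.7219
Macro-F1 score = mean = (0.6235 + 0.8496 + 0.7219) / 3 = 0.732

0.732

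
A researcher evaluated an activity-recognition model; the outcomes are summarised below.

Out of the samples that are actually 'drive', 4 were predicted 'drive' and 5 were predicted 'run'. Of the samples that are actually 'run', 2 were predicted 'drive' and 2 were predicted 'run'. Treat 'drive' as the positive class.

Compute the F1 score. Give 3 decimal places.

0.533

Precision = TP/(TP+FP) = 4/6 = 0.6667
Recall = TP/(TP+FN) = 4/9 = 0.4444
F1 = 2·TP/(2·TP+FP+FN) = 8/15 = 0.533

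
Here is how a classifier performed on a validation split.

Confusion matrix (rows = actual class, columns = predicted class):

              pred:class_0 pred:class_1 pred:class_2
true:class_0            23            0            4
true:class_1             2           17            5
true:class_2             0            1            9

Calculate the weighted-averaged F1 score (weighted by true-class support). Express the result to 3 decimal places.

Per-class F1 score (2·TP/(2·TP+FP+FN)):
  class_0: TP=23, FP=2+0=2, FN=0+4=4 → 46/52 = 0.8846
  class_1: TP=17, FP=0+1=1, FN=2+5=7 → 34/42 = 0.8095
  class_2: TP=9, FP=4+5=9, FN=0+1=1 → 18/28 = 0.6429
Weighted-F1 score = Σ (supportᵢ/N)·F1 scoreᵢ with N=61: (27/61)·0.8846 + (24/61)·0.8095 + (10/61)·0.6429 = 0.815

0.815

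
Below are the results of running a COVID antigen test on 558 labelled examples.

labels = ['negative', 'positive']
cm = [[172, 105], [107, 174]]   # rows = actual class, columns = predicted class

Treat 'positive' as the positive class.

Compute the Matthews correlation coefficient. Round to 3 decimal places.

MCC = (TP·TN − FP·FN) / √((TP+FP)(TP+FN)(TN+FP)(TN+FN))
Numerator = 174·172 − 105·107 = 18693
Denominator = √(279·281·277·279) = √6058909917 = 77839.0000
MCC = 18693 / 77839.0000 = 0.240

0.240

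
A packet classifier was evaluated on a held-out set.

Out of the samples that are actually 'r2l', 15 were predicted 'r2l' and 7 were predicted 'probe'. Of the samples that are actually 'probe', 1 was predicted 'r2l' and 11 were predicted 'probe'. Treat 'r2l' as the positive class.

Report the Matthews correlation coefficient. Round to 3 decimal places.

0.573

MCC = (TP·TN − FP·FN) / √((TP+FP)(TP+FN)(TN+FP)(TN+FN))
Numerator = 15·11 − 1·7 = 158
Denominator = √(16·22·12·18) = √76032 = 275.7390
MCC = 158 / 275.7390 = 0.573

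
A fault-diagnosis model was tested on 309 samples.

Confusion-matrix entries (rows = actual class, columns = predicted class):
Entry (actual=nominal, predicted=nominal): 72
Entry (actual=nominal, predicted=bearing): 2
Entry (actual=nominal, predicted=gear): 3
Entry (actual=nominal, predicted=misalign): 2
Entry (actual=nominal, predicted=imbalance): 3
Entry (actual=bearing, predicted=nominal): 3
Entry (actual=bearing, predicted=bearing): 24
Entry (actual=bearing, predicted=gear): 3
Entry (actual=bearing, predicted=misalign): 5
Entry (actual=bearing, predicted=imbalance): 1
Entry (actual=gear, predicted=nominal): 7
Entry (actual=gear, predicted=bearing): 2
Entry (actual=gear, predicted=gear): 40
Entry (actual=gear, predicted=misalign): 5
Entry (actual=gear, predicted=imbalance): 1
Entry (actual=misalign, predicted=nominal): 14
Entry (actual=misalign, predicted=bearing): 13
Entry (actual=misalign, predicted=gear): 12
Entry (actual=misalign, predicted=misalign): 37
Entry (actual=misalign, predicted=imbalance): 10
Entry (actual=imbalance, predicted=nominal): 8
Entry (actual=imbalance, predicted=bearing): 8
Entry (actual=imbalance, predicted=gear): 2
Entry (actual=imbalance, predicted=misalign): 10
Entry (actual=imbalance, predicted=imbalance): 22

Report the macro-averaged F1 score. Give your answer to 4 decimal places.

Per-class F1 score (2·TP/(2·TP+FP+FN)):
  nominal: TP=72, FP=3+7+14+8=32, FN=2+3+2+3=10 → 144/186 = 0.77419
  bearing: TP=24, FP=2+2+13+8=25, FN=3+3+5+1=12 → 48/85 = 0.56471
  gear: TP=40, FP=3+3+12+2=20, FN=7+2+5+1=15 → 80/115 = 0.69565
  misalign: TP=37, FP=2+5+5+10=22, FN=14+13+12+10=49 → 74/145 = 0.51034
  imbalance: TP=22, FP=3+1+1+10=15, FN=8+8+2+10=28 → 44/87 = 0.50575
Macro-F1 score = mean = (0.77419 + 0.56471 + 0.69565 + 0.51034 + 0.50575) / 5 = 0.6101

0.6101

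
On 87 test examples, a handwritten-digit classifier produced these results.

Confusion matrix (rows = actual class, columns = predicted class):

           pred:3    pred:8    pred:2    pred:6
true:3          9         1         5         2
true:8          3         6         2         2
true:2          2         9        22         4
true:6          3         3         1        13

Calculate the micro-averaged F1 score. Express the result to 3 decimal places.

Micro-averaging pools counts across classes: ΣTP=50, ΣFP=37, ΣFN=37.
Micro-F1 score = 2·TP/(2·TP+FP+FN) on pooled counts = 0.575 (equals overall accuracy in single-label multiclass).

0.575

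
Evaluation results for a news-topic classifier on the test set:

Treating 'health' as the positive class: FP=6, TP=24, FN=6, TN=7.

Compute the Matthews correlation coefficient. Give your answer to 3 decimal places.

0.338

MCC = (TP·TN − FP·FN) / √((TP+FP)(TP+FN)(TN+FP)(TN+FN))
Numerator = 24·7 − 6·6 = 132
Denominator = √(30·30·13·13) = √152100 = 390.0000
MCC = 132 / 390.0000 = 0.338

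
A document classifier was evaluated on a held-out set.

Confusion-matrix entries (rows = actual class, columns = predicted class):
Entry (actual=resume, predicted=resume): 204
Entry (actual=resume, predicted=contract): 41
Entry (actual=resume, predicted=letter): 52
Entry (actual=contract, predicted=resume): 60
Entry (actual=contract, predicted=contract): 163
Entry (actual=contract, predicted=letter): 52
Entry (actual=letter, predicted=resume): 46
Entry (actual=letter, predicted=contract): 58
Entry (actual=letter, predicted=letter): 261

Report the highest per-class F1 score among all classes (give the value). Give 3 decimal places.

0.715

Per-class F1 score (2·TP/(2·TP+FP+FN)):
  resume: TP=204, FP=60+46=106, FN=41+52=93 → 408/607 = 0.6722
  contract: TP=163, FP=41+58=99, FN=60+52=112 → 326/537 = 0.6071
  letter: TP=261, FP=52+52=104, FN=46+58=104 → 522/730 = 0.7151
Highest is class 'letter' with F1 score = 0.715.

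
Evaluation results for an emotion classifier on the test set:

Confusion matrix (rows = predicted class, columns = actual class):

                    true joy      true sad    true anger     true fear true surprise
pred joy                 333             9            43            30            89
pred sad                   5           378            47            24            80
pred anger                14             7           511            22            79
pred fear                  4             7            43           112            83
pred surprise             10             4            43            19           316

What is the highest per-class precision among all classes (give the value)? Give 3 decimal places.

0.807

Per-class precision (TP/(TP+FP)):
  joy: TP=333, FP=9+43+30+89=171 → 333/504 = 0.6607
  sad: TP=378, FP=5+47+24+80=156 → 378/534 = 0.7079
  anger: TP=511, FP=14+7+22+79=122 → 511/633 = 0.8073
  fear: TP=112, FP=4+7+43+83=137 → 112/249 = 0.4498
  surprise: TP=316, FP=10+4+43+19=76 → 316/392 = 0.8061
Highest is class 'anger' with precision = 0.807.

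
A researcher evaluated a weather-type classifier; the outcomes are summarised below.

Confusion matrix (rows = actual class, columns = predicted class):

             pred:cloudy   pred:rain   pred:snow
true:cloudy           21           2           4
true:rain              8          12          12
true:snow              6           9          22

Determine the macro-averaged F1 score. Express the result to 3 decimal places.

0.567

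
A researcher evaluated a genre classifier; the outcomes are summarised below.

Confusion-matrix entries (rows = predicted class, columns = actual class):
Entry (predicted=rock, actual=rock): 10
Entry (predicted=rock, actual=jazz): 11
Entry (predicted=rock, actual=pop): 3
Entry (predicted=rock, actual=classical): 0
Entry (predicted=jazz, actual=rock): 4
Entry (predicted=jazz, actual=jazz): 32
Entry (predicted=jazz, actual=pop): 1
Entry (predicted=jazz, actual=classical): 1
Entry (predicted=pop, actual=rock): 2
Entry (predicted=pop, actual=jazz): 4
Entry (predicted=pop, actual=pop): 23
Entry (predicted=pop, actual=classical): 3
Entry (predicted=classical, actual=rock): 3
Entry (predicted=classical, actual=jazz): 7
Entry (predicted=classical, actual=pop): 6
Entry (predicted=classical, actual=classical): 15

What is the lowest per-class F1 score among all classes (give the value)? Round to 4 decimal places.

Per-class F1 score (2·TP/(2·TP+FP+FN)):
  rock: TP=10, FP=11+3+0=14, FN=4+2+3=9 → 20/43 = 0.46512
  jazz: TP=32, FP=4+1+1=6, FN=11+4+7=22 → 64/92 = 0.69565
  pop: TP=23, FP=2+4+3=9, FN=3+1+6=10 → 46/65 = 0.70769
  classical: TP=15, FP=3+7+6=16, FN=0+1+3=4 → 30/50 = 0.60000
Lowest is class 'rock' with F1 score = 0.4651.

0.4651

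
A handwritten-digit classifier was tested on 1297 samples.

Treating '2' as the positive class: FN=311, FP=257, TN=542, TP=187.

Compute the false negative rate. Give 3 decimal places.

0.624

FNR = FN/(FN+TP) = 311/(311+187) = 0.624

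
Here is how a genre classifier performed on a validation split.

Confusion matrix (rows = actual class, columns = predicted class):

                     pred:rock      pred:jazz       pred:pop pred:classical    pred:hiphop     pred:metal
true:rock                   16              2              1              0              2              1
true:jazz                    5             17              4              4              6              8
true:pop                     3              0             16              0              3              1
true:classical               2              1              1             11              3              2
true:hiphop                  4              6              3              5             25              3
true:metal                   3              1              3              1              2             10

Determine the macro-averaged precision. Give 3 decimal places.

0.537

Per-class precision (TP/(TP+FP)):
  rock: TP=16, FP=5+3+2+4+3=17 → 16/33 = 0.4848
  jazz: TP=17, FP=2+0+1+6+1=10 → 17/27 = 0.6296
  pop: TP=16, FP=1+4+1+3+3=12 → 16/28 = 0.5714
  classical: TP=11, FP=0+4+0+5+1=10 → 11/21 = 0.5238
  hiphop: TP=25, FP=2+6+3+3+2=16 → 25/41 = 0.6098
  metal: TP=10, FP=1+8+1+2+3=15 → 10/25 = 0.4000
Macro-precision = mean = (0.4848 + 0.6296 + 0.5714 + 0.5238 + 0.6098 + 0.4000) / 6 = 0.537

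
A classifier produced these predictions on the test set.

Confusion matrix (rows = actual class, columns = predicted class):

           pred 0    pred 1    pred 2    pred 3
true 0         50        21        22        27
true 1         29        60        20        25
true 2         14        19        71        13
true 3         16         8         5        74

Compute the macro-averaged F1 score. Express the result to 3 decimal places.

Per-class F1 score (2·TP/(2·TP+FP+FN)):
  0: TP=50, FP=29+14+16=59, FN=21+22+27=70 → 100/229 = 0.4367
  1: TP=60, FP=21+19+8=48, FN=29+20+25=74 → 120/242 = 0.4959
  2: TP=71, FP=22+20+5=47, FN=14+19+13=46 → 142/235 = 0.6043
  3: TP=74, FP=27+25+13=65, FN=16+8+5=29 → 148/242 = 0.6116
Macro-F1 score = mean = (0.4367 + 0.4959 + 0.6043 + 0.6116) / 4 = 0.537

0.537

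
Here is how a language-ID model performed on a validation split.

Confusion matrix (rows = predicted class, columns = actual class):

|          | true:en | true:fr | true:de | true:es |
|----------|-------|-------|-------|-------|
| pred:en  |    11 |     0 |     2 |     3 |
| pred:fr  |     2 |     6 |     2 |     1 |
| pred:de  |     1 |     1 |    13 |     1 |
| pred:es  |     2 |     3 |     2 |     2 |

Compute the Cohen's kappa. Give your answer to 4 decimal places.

Observed agreement pₒ = trace/N = 32/52 = 0.61538
Expected agreement pₑ = Σ (rowᵢ·colᵢ)/N² = (16·16 + 10·11 + 19·16 + 7·9)/52² = 0.27108
κ = (pₒ − pₑ)/(1 − pₑ) = (0.61538 − 0.27108)/(1 − 0.27108) = 0.4723

0.4723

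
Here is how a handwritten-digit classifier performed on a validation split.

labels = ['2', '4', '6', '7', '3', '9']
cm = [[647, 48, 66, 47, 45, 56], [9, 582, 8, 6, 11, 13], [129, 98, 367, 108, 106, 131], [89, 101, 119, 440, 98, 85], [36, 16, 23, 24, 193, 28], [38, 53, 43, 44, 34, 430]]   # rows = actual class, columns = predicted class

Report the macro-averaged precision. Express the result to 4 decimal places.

0.5916

Per-class precision (TP/(TP+FP)):
  2: TP=647, FP=9+129+89+36+38=301 → 647/948 = 0.68249
  4: TP=582, FP=48+98+101+16+53=316 → 582/898 = 0.64811
  6: TP=367, FP=66+8+119+23+43=259 → 367/626 = 0.58626
  7: TP=440, FP=47+6+108+24+44=229 → 440/669 = 0.65770
  3: TP=193, FP=45+11+106+98+34=294 → 193/487 = 0.39630
  9: TP=430, FP=56+13+131+85+28=313 → 430/743 = 0.57873
Macro-precision = mean = (0.68249 + 0.64811 + 0.58626 + 0.65770 + 0.39630 + 0.57873) / 6 = 0.5916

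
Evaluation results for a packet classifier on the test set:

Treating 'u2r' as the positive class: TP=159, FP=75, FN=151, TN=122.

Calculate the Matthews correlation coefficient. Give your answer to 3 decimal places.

0.129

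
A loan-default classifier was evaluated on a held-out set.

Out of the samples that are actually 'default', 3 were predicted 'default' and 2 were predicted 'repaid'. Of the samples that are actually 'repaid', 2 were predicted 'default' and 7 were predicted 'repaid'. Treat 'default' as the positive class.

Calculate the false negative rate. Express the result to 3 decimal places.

FNR = FN/(FN+TP) = 2/(2+3) = 0.400

0.400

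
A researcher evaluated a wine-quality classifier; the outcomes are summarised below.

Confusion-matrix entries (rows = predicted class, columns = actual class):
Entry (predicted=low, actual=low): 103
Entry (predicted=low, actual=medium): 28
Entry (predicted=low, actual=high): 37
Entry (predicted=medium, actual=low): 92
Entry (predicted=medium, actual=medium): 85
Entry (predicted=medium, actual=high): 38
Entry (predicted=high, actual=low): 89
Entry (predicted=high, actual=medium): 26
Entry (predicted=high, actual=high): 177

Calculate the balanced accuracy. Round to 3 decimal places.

Balanced accuracy = mean of per-class recall.
  low: recall = 103/284 = 0.3627
  medium: recall = 85/139 = 0.6115
  high: recall = 177/252 = 0.7024
Mean = (0.3627 + 0.6115 + 0.7024) / 3 = 0.559

0.559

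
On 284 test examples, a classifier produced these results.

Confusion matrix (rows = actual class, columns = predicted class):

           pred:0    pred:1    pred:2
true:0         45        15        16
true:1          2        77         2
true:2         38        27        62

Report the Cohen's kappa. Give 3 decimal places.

0.478

Observed agreement pₒ = trace/N = 184/284 = 0.6479
Expected agreement pₑ = Σ (rowᵢ·colᵢ)/N² = (76·85 + 81·119 + 127·80)/284² = 0.3256
κ = (pₒ − pₑ)/(1 − pₑ) = (0.6479 − 0.3256)/(1 − 0.3256) = 0.478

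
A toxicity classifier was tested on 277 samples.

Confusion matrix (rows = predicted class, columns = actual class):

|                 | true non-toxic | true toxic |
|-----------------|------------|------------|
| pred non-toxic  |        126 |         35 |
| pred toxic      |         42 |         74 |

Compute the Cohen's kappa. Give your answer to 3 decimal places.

0.424

Observed agreement pₒ = trace/N = 200/277 = 0.7220
Expected agreement pₑ = Σ (rowᵢ·colᵢ)/N² = (168·161 + 109·116)/277² = 0.5173
κ = (pₒ − pₑ)/(1 − pₑ) = (0.7220 − 0.5173)/(1 − 0.5173) = 0.424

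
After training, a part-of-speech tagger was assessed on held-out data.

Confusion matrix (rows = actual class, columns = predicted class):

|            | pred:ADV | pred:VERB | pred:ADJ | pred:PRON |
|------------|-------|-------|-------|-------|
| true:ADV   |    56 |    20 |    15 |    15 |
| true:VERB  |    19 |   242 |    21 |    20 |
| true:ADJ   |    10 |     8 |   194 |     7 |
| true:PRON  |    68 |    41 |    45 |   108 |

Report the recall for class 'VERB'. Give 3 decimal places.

0.801

One-vs-rest for 'VERB': TP = diagonal; FP = other classes predicted 'VERB'; FN = 'VERB' predicted as other.
recall = TP/(TP+FN).
VERB: TP=242, FN=19+21+20=60 → 242/302 = 0.8013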